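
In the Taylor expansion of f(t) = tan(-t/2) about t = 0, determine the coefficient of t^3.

-1/24

f(0) = 0
f′(0) = -1/2
f′′(0) = 0
f′′′(0) = -1/4
So c_3 = f′′′(0)/3! = -1/24.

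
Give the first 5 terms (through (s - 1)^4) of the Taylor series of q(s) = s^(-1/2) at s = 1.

[(s - 1)^0] = 1;  [(s - 1)^1] = -1/2;  [(s - 1)^2] = 3/8;  [(s - 1)^3] = -5/16;  [(s - 1)^4] = 35/128.

35*(s - 1)^4/128 - 5*(s - 1)^3/16 + 3*(s - 1)^2/8 - (s - 1)/2 + 1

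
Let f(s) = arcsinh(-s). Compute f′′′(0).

1

From the series, [s^3] f = 1/6; multiply by 3! = 6 to get 1.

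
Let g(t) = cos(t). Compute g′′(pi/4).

The coefficient of (t - pi/4)^2 in the expansion is -sqrt(2)/4, so g′′(pi/4) = 2! * (-sqrt(2)/4) = -sqrt(2)/2.

-sqrt(2)/2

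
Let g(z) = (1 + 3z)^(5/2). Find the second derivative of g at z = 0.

Compute the successive derivatives at the expansion point and divide by k!.
The coefficient of z^2 in the expansion is 135/8, so g′′(0) = 2! * (135/8) = 135/4.

135/4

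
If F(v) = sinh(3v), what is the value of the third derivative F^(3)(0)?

The coefficient of v^3 in the expansion is 9/2, so F′′′(0) = 3! * (9/2) = 27.

27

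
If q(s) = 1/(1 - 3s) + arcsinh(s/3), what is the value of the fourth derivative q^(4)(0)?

Expand each term separately and add.
The coefficient of s^4 in the expansion is 81, so q^(4)(0) = 4! * (81) = 1944.

1944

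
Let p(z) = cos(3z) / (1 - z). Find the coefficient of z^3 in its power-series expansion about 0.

-7/2

Write out both Maclaurin series and multiply, keeping only the needed powers.
p(0) = 1
p′(0) = 1
p′′(0) = -7
p′′′(0) = -21
Then c_k = p^(k)(0)/k! gives each Taylor coefficient.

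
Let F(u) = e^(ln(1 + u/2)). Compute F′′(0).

0

Substitute the inner expansion into the outer series and collect powers.
From the series, [u^2] F = 0; multiply by 2! = 2 to get 0.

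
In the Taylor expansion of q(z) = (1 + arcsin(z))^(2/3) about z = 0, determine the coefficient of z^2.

Compose series: expand the inner function first, then feed it into the outer expansion.
q(0) = 1
q′(0) = 2/3
q′′(0) = -2/9
Dividing each by k! gives the coefficients c_0, ..., c_2.

-1/9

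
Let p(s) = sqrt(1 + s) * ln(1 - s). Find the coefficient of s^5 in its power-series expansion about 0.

-529/1920

Multiply the two series term by term and collect like powers.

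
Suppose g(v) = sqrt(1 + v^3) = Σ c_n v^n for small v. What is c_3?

1/2

[v^0] = 1;  [v^1] = 0;  [v^2] = 0;  [v^3] = 1/2.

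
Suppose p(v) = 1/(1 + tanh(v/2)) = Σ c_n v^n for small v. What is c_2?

1/4

Plug the Maclaurin series of the inner function into that of the outer and collect terms.
p(0) = 1
p′(0) = -1/2
p′′(0) = 1/2
Then c_k = p^(k)(0)/k! gives each Taylor coefficient.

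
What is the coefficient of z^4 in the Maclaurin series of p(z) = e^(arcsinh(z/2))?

-1/128

Compose series: expand the inner function first, then feed it into the outer expansion.
So c_4 = p^(4)(0)/4! = -1/128.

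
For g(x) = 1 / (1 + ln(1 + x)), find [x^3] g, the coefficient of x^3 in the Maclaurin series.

Use the geometric series for the reciprocal, then substitute.
g(0) = 1
g′(0) = -1
g′′(0) = 3
g′′′(0) = -14
Then c_k = g^(k)(0)/k! gives each Taylor coefficient.

-7/3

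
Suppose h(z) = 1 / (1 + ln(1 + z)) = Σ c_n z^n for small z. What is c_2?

Expand as Σ (-1)^k u^k with u equal to the inner function's series.
h(0) = 1
h′(0) = -1
h′′(0) = 3

3/2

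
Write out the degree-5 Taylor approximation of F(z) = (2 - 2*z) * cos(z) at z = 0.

Distribute the polynomial across the series and collect like powers.
F(0) = 2
F′(0) = -2
F′′(0) = -2
F′′′(0) = 6
F^(4)(0) = 2
F^(5)(0) = -10
The Taylor polynomial is Σ F^(k)(0)/k! · z^k.

-z^5/12 + z^4/12 + z^3 - z^2 - 2*z + 2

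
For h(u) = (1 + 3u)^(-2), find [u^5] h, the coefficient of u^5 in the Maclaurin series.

-1458

Use the known series and substitute for the argument.
[u^0] = 1;  [u^1] = -6;  [u^2] = 27;  [u^3] = -108;  [u^4] = 405;  [u^5] = -1458.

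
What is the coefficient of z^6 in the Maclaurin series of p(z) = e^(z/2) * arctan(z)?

215/2304

Expand each factor separately, then convolve coefficients.
[z^0] = 0;  [z^1] = 1;  [z^2] = 1/2;  [z^3] = -5/24;  [z^4] = -7/48;  [z^5] = 103/640;  [z^6] = 215/2304.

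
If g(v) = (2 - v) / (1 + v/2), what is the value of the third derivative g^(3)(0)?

Distribute the polynomial across the series and collect like powers.
The coefficient of v^3 in the expansion is -1/2, so g′′′(0) = 3! * (-1/2) = -3.

-3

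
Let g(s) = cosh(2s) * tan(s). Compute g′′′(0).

14

Write out both Maclaurin series and multiply, keeping only the needed powers.
The coefficient of s^3 in the expansion is 7/3, so g′′′(0) = 3! * (7/3) = 14.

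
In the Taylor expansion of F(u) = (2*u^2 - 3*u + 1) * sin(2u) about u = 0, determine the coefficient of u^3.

Distribute the polynomial across the series and collect like powers.
F(0) = 0
F′(0) = 2
F′′(0) = -12
F′′′(0) = 16
Dividing each by k! gives the coefficients c_0, ..., c_3.

8/3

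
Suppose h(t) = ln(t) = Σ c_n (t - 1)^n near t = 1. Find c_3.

h(1) = 0
h′(1) = 1
h′′(1) = -1
h′′′(1) = 2

1/3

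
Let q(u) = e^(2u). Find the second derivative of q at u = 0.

The coefficient of u^2 in the expansion is 2, so q′′(0) = 2! * (2) = 4.

4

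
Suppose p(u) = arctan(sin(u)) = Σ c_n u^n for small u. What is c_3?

Substitute the inner expansion into the outer series and collect powers.
[u^0] = 0;  [u^1] = 1;  [u^2] = 0;  [u^3] = -1/2.

-1/2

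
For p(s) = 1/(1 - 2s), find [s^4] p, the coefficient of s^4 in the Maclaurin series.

16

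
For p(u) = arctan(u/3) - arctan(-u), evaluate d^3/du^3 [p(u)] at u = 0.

-56/27

Add the two expansions coefficient-wise.
From the series, [u^3] p = -28/81; multiply by 3! = 6 to get -56/27.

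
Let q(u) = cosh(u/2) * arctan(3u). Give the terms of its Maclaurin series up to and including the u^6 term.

Expand each factor separately, then convolve coefficients.
q(0) = 0
q′(0) = 3
q′′(0) = 0
q′′′(0) = -207/4
q^(4)(0) = 0
q^(5)(0) = 91167/16
q^(6)(0) = 0
The Taylor polynomial is Σ q^(k)(0)/k! · u^k.

30389*u^5/640 - 69*u^3/8 + 3*u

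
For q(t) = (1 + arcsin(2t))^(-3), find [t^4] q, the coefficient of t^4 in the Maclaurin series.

Substitute the inner expansion into the outer series and collect powers.
[t^0] = 1;  [t^1] = -6;  [t^2] = 24;  [t^3] = -84;  [t^4] = 272.

272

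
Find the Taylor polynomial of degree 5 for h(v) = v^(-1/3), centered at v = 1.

-91*(v - 1)^5/729 + 35*(v - 1)^4/243 - 14*(v - 1)^3/81 + 2*(v - 1)^2/9 - (v - 1)/3 + 1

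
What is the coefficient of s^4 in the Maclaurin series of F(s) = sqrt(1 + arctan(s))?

17/384

Plug the Maclaurin series of the inner function into that of the outer and collect terms.
F(0) = 1
F′(0) = 1/2
F′′(0) = -1/4
F′′′(0) = -5/8
F^(4)(0) = 17/16
Then c_k = F^(k)(0)/k! gives each Taylor coefficient.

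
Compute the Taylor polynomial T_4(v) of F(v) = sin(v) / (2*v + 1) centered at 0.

-23*v^4/3 + 23*v^3/6 - 2*v^2 + v

Use 1/(1 - r) = Σ r^k on the denominator, then take the Cauchy product.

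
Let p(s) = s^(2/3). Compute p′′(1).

-2/9

Differentiate repeatedly and evaluate at the center.
The coefficient of (s - 1)^2 in the expansion is -1/9, so p′′(1) = 2! * (-1/9) = -2/9.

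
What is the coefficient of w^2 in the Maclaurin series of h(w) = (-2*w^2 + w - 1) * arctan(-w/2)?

-1/2

Multiply each power in the prefactor through the base expansion.
h(0) = 0
h′(0) = 1/2
h′′(0) = -1
So c_2 = h′′(0)/2! = -1/2.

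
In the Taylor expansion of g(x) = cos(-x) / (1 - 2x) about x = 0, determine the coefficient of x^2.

7/2

Multiply the two series term by term and collect like powers.
g(0) = 1
g′(0) = 2
g′′(0) = 7
So c_2 = g′′(0)/2! = 7/2.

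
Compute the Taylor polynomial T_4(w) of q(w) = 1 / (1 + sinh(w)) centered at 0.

Write 1/(1+u) = 1 - u + u^2 - u^3 + ... and substitute the series for u.
q(0) = 1
q′(0) = -1
q′′(0) = 2
q′′′(0) = -7
q^(4)(0) = 32
The Taylor polynomial is Σ q^(k)(0)/k! · w^k.

4*w^4/3 - 7*w^3/6 + w^2 - w + 1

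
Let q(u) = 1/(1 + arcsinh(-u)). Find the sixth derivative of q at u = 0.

Compose series: expand the inner function first, then feed it into the outer expansion.
The coefficient of u^6 in the expansion is 23/45, so q^(6)(0) = 6! * (23/45) = 368.

368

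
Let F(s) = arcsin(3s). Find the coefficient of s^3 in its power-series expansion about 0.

9/2

F(0) = 0
F′(0) = 3
F′′(0) = 0
F′′′(0) = 27
Dividing each by k! gives the coefficients c_0, ..., c_3.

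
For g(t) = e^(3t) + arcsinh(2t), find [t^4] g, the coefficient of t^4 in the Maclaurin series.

27/8

Combine the two series term by term.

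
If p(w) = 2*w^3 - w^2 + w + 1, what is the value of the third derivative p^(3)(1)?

From the series, [(w - 1)^3] p = 2; multiply by 3! = 6 to get 12.

12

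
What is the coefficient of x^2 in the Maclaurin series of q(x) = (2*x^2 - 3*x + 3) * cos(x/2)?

Multiply each power in the prefactor through the base expansion.
q(0) = 3
q′(0) = -3
q′′(0) = 13/4
Then c_k = q^(k)(0)/k! gives each Taylor coefficient.

13/8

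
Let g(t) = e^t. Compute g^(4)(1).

e

The coefficient of (t - 1)^4 in the expansion is e/24, so g^(4)(1) = 4! * (e/24) = e.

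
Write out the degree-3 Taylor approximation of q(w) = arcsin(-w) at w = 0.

Use the known series and substitute for the argument.
q(0) = 0
q′(0) = -1
q′′(0) = 0
q′′′(0) = -1
Dividing each by k! gives the coefficients c_0, ..., c_3.

-w^3/6 - w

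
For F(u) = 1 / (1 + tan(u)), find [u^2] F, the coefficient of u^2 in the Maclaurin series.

1

Use the geometric series for the reciprocal, then substitute.
F(0) = 1
F′(0) = -1
F′′(0) = 2
Then c_k = F^(k)(0)/k! gives each Taylor coefficient.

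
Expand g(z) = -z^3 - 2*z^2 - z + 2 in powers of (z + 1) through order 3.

-(z + 1)^3 + (z + 1)^2 + 2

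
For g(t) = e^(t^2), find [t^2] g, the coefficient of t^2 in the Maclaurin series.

1

g(0) = 1
g′(0) = 0
g′′(0) = 2
So c_2 = g′′(0)/2! = 1.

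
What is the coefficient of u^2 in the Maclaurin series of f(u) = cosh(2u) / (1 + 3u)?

11

Multiply the two series term by term and collect like powers.
f(0) = 1
f′(0) = -3
f′′(0) = 22
So c_2 = f′′(0)/2! = 11.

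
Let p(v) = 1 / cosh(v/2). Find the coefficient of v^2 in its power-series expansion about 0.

Write the quotient as an unknown series and match coefficients against numerator = denominator · series.
p(0) = 1
p′(0) = 0
p′′(0) = -1/4
So c_2 = p′′(0)/2! = -1/8.

-1/8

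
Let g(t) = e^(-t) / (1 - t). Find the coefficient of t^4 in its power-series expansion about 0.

3/8

Multiply the two series term by term and collect like powers.
g(0) = 1
g′(0) = 0
g′′(0) = 1
g′′′(0) = 2
g^(4)(0) = 9
Dividing each by k! gives the coefficients c_0, ..., c_4.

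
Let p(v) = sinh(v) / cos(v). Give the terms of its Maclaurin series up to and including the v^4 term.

2*v^3/3 + v

Invert the denominator's series and multiply.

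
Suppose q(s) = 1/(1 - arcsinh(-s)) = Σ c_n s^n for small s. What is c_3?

Substitute the inner expansion into the outer series and collect powers.
q(0) = 1
q′(0) = -1
q′′(0) = 2
q′′′(0) = -5
So c_3 = q′′′(0)/3! = -5/6.

-5/6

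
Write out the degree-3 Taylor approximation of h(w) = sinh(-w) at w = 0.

Differentiate repeatedly and evaluate at the center.
[w^0] = 0;  [w^1] = -1;  [w^2] = 0;  [w^3] = -1/6.

-w^3/6 - w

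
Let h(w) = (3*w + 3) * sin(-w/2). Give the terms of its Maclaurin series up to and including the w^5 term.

Multiply each power in the prefactor through the base expansion.
h(0) = 0
h′(0) = -3/2
h′′(0) = -3
h′′′(0) = 3/8
h^(4)(0) = 3/2
h^(5)(0) = -3/32

-w^5/1280 + w^4/16 + w^3/16 - 3*w^2/2 - 3*w/2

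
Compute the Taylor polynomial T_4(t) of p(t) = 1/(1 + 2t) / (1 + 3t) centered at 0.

Take the Cauchy product of the two expansions.
p(0) = 1
p′(0) = -5
p′′(0) = 38
p′′′(0) = -390
p^(4)(0) = 5064

211*t^4 - 65*t^3 + 19*t^2 - 5*t + 1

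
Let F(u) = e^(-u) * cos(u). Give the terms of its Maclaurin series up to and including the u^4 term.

-u^4/6 + u^3/3 - u + 1

Take the Cauchy product of the two expansions.
F(0) = 1
F′(0) = -1
F′′(0) = 0
F′′′(0) = 2
F^(4)(0) = -4
Then c_k = F^(k)(0)/k! gives each Taylor coefficient.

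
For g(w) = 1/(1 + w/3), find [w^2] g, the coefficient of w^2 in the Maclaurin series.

1/9

[w^0] = 1;  [w^1] = -1/3;  [w^2] = 1/9.
So c_2 = g′′(0)/2! = 1/9.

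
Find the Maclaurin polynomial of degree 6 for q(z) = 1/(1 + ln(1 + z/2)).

Let u equal the inner series; expand the outer function in u and truncate.
q(0) = 1
q′(0) = -1/2
q′′(0) = 3/4
q′′′(0) = -7/4
q^(4)(0) = 11/2
q^(5)(0) = -347/16
q^(6)(0) = 3289/32
Then c_k = q^(k)(0)/k! gives each Taylor coefficient.

3289*z^6/23040 - 347*z^5/1920 + 11*z^4/48 - 7*z^3/24 + 3*z^2/8 - z/2 + 1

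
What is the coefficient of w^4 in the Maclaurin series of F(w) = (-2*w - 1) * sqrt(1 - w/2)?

37/2048

Multiply each power in the prefactor through the base expansion.
F(0) = -1
F′(0) = -7/4
F′′(0) = 17/16
F′′′(0) = 27/64
F^(4)(0) = 111/256
The Taylor polynomial is Σ F^(k)(0)/k! · w^k.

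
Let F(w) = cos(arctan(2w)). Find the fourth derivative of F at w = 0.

144

Plug the Maclaurin series of the inner function into that of the outer and collect terms.
From the series, [w^4] F = 6; multiply by 4! = 24 to get 144.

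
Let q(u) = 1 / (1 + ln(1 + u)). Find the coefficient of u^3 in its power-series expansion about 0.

Use the geometric series for the reciprocal, then substitute.
[u^0] = 1;  [u^1] = -1;  [u^2] = 3/2;  [u^3] = -7/3.

-7/3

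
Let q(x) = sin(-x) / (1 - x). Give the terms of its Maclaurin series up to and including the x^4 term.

-5*x^4/6 - 5*x^3/6 - x^2 - x

Expand 1/(denominator) as a geometric series and multiply by the numerator's series.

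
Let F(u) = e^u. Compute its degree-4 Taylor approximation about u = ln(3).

(u - ln(3))^4/8 + (u - ln(3))^3/2 + 3*(u - ln(3))^2/2 + 3*(u - ln(3)) + 3

Use the known series and substitute for the argument.
[(u - ln(3))^0] = 3;  [(u - ln(3))^1] = 3;  [(u - ln(3))^2] = 3/2;  [(u - ln(3))^3] = 1/2;  [(u - ln(3))^4] = 1/8.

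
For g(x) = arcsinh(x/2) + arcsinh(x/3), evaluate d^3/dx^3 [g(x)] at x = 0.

Add the two expansions coefficient-wise.
From the series, [x^3] g = -35/1296; multiply by 3! = 6 to get -35/216.

-35/216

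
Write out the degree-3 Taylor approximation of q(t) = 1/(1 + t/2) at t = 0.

q(0) = 1
q′(0) = -1/2
q′′(0) = 1/2
q′′′(0) = -3/4
The Taylor polynomial is Σ q^(k)(0)/k! · t^k.

-t^3/8 + t^2/4 - t/2 + 1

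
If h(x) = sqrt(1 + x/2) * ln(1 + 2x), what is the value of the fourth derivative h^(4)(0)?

Multiply the two series term by term and collect like powers.
From the series, [x^4] h = -625/192; multiply by 4! = 24 to get -625/8.

-625/8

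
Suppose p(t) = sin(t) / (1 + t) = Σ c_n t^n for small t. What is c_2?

-1

Write out both Maclaurin series and multiply, keeping only the needed powers.
p(0) = 0
p′(0) = 1
p′′(0) = -2
Dividing each by k! gives the coefficients c_0, ..., c_2.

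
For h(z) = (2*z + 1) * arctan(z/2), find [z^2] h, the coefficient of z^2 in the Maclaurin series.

1

Shift and add copies of the series according to the polynomial's terms.
h(0) = 0
h′(0) = 1/2
h′′(0) = 2
Then c_k = h^(k)(0)/k! gives each Taylor coefficient.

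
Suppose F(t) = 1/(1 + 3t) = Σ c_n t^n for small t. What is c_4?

F(0) = 1
F′(0) = -3
F′′(0) = 18
F′′′(0) = -162
F^(4)(0) = 1944

81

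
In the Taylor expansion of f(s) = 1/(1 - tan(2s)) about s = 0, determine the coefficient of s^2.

4

Substitute the inner expansion into the outer series and collect powers.
[s^0] = 1;  [s^1] = 2;  [s^2] = 4.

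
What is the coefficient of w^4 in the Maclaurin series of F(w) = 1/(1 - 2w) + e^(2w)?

Expand each term separately and add.
[w^0] = 2;  [w^1] = 4;  [w^2] = 6;  [w^3] = 28/3;  [w^4] = 50/3.

50/3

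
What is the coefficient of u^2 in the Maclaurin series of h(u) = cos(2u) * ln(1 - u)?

Expand each factor separately, then convolve coefficients.
h(0) = 0
h′(0) = -1
h′′(0) = -1
So c_2 = h′′(0)/2! = -1/2.

-1/2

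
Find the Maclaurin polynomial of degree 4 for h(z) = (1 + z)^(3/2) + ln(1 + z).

-29*z^4/128 + 13*z^3/48 - z^2/8 + 5*z/2 + 1

Combine the two series term by term.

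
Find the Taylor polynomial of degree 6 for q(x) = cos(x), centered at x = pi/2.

-(x - pi/2)^5/120 + (x - pi/2)^3/6 - (x - pi/2)

Use the known series and substitute for the argument.
[(x - pi/2)^0] = 0;  [(x - pi/2)^1] = -1;  [(x - pi/2)^2] = 0;  [(x - pi/2)^3] = 1/6;  [(x - pi/2)^4] = 0;  [(x - pi/2)^5] = -1/120;  [(x - pi/2)^6] = 0.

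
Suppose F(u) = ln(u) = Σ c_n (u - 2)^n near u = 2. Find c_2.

F(2) = ln(2)
F′(2) = 1/2
F′′(2) = -1/4

-1/8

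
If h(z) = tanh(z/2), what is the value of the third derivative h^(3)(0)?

The coefficient of z^3 in the expansion is -1/24, so h′′′(0) = 3! * (-1/24) = -1/4.

-1/4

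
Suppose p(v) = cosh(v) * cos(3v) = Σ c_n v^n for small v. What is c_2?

-4

Expand each factor separately, then convolve coefficients.
So c_2 = p′′(0)/2! = -4.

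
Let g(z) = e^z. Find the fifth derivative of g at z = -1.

The coefficient of (z + 1)^5 in the expansion is e^(-1)/120, so g^(5)(-1) = 5! * (e^(-1)/120) = e^(-1).

e^(-1)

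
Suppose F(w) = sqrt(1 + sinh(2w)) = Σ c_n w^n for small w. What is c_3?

7/6

Let u equal the inner series; expand the outer function in u and truncate.
F(0) = 1
F′(0) = 1
F′′(0) = -1
F′′′(0) = 7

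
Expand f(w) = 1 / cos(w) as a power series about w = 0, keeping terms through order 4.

Write the quotient as an unknown series and match coefficients against numerator = denominator · series.
f(0) = 1
f′(0) = 0
f′′(0) = 1
f′′′(0) = 0
f^(4)(0) = 5
The Taylor polynomial is Σ f^(k)(0)/k! · w^k.

5*w^4/24 + w^2/2 + 1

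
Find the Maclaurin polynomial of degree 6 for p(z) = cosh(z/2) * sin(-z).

Expand each factor separately, then convolve coefficients.
p(0) = 0
p′(0) = -1
p′′(0) = 0
p′′′(0) = 1/4
p^(4)(0) = 0
p^(5)(0) = 19/16
p^(6)(0) = 0

19*z^5/1920 + z^3/24 - z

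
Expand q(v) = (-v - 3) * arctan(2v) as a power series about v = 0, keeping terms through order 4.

Multiply each power in the prefactor through the base expansion.

8*v^4/3 + 8*v^3 - 2*v^2 - 6*v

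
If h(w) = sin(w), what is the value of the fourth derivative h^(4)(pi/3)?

The coefficient of (w - pi/3)^4 in the expansion is sqrt(3)/48, so h^(4)(pi/3) = 4! * (sqrt(3)/48) = sqrt(3)/2.

sqrt(3)/2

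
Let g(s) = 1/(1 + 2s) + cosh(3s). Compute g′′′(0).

-48

Combine the two series term by term.
The coefficient of s^3 in the expansion is -8, so g′′′(0) = 3! * (-8) = -48.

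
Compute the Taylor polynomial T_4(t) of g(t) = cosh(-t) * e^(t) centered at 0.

Write out both Maclaurin series and multiply, keeping only the needed powers.
g(0) = 1
g′(0) = 1
g′′(0) = 2
g′′′(0) = 4
g^(4)(0) = 8

t^4/3 + 2*t^3/3 + t^2 + t + 1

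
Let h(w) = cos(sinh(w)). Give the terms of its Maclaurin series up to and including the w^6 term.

Compose series: expand the inner function first, then feed it into the outer expansion.
h(0) = 1
h′(0) = 0
h′′(0) = -1
h′′′(0) = 0
h^(4)(0) = -3
h^(5)(0) = 0
h^(6)(0) = 3
Dividing each by k! gives the coefficients c_0, ..., c_6.

w^6/240 - w^4/8 - w^2/2 + 1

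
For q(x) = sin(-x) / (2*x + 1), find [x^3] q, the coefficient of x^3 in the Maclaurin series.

Multiply the numerator's expansion by the denominator's geometric series.
[x^0] = 0;  [x^1] = -1;  [x^2] = 2;  [x^3] = -23/6.
So c_3 = q′′′(0)/3! = -23/6.

-23/6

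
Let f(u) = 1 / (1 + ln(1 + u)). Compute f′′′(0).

-14

Expand as Σ (-1)^k u^k with u equal to the inner function's series.
The coefficient of u^3 in the expansion is -7/3, so f′′′(0) = 3! * (-7/3) = -14.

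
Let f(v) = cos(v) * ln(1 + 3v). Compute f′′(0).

Write out both Maclaurin series and multiply, keeping only the needed powers.
The coefficient of v^2 in the expansion is -9/2, so f′′(0) = 2! * (-9/2) = -9.

-9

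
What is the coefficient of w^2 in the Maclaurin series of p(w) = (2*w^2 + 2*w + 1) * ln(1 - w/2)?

Distribute the polynomial across the series and collect like powers.
[w^0] = 0;  [w^1] = -1/2;  [w^2] = -9/8.

-9/8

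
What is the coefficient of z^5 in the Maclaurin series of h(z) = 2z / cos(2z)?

20/3

Write the quotient as an unknown series and match coefficients against numerator = denominator · series.
h(0) = 0
h′(0) = 2
h′′(0) = 0
h′′′(0) = 24
h^(4)(0) = 0
h^(5)(0) = 800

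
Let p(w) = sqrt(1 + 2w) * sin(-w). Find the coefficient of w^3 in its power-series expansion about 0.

Take the Cauchy product of the two expansions.
p(0) = 0
p′(0) = -1
p′′(0) = -2
p′′′(0) = 4
Then c_k = p^(k)(0)/k! gives each Taylor coefficient.

2/3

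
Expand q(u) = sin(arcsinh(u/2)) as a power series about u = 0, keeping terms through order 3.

-u^3/24 + u/2

Substitute the inner expansion into the outer series and collect powers.
q(0) = 0
q′(0) = 1/2
q′′(0) = 0
q′′′(0) = -1/4
Dividing each by k! gives the coefficients c_0, ..., c_3.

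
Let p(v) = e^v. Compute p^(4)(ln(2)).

2

Compute the successive derivatives at the expansion point and divide by k!.
From the series, [(v - ln(2))^4] p = 1/12; multiply by 4! = 24 to get 2.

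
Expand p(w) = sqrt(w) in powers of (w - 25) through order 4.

p(25) = 5
p′(25) = 1/10
p′′(25) = -1/500
p′′′(25) = 3/25000
p^(4)(25) = -3/250000

-(w - 25)^4/2000000 + (w - 25)^3/50000 - (w - 25)^2/1000 + (w - 25)/10 + 5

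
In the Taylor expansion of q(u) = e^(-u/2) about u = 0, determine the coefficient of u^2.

1/8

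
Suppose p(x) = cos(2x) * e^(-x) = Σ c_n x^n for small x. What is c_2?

-3/2

Take the Cauchy product of the two expansions.
[x^0] = 1;  [x^1] = -1;  [x^2] = -3/2.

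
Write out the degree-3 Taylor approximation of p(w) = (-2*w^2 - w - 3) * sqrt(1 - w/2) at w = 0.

71*w^3/128 - 53*w^2/32 - w/4 - 3

Multiply each power in the prefactor through the base expansion.
p(0) = -3
p′(0) = -1/4
p′′(0) = -53/16
p′′′(0) = 213/64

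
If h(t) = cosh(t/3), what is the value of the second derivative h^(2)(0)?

1/9

The coefficient of t^2 in the expansion is 1/18, so h′′(0) = 2! * (1/18) = 1/9.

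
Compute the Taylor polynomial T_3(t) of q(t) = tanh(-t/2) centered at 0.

t^3/24 - t/2

[t^0] = 0;  [t^1] = -1/2;  [t^2] = 0;  [t^3] = 1/24.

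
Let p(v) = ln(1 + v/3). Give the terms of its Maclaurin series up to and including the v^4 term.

-v^4/324 + v^3/81 - v^2/18 + v/3

Compute the successive derivatives at the expansion point and divide by k!.
[v^0] = 0;  [v^1] = 1/3;  [v^2] = -1/18;  [v^3] = 1/81;  [v^4] = -1/324.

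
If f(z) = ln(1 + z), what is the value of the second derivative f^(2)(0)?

-1

From the series, [z^2] f = -1/2; multiply by 2! = 2 to get -1.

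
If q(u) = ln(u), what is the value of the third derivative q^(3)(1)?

2

The coefficient of (u - 1)^3 in the expansion is 1/3, so q′′′(1) = 3! * (1/3) = 2.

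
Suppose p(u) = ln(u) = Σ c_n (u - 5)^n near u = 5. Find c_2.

p(5) = ln(5)
p′(5) = 1/5
p′′(5) = -1/25
So c_2 = p′′(5)/2! = -1/50.

-1/50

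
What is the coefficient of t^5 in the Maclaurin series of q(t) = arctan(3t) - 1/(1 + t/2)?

7781/160

Expand each term separately and add.
So c_5 = q^(5)(0)/5! = 7781/160.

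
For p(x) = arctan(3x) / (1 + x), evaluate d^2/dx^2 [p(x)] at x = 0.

-6

Write out both Maclaurin series and multiply, keeping only the needed powers.
The coefficient of x^2 in the expansion is -3, so p′′(0) = 2! * (-3) = -6.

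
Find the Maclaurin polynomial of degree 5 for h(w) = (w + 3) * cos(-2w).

2*w^5/3 + 2*w^4 - 2*w^3 - 6*w^2 + w + 3

Shift and add copies of the series according to the polynomial's terms.
h(0) = 3
h′(0) = 1
h′′(0) = -12
h′′′(0) = -12
h^(4)(0) = 48
h^(5)(0) = 80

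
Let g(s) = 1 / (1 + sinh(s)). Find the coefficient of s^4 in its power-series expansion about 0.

4/3

Use the geometric series for the reciprocal, then substitute.
g(0) = 1
g′(0) = -1
g′′(0) = 2
g′′′(0) = -7
g^(4)(0) = 32
So c_4 = g^(4)(0)/4! = 4/3.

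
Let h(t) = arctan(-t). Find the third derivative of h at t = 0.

From the series, [t^3] h = 1/3; multiply by 3! = 6 to get 2.

2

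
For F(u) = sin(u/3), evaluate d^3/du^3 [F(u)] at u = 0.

From the series, [u^3] F = -1/162; multiply by 3! = 6 to get -1/27.

-1/27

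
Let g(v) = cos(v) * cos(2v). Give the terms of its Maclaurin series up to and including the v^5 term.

41*v^4/24 - 5*v^2/2 + 1

Expand each factor separately, then convolve coefficients.
g(0) = 1
g′(0) = 0
g′′(0) = -5
g′′′(0) = 0
g^(4)(0) = 41
g^(5)(0) = 0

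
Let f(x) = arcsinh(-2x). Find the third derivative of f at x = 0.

8

Use the known series and substitute for the argument.
From the series, [x^3] f = 4/3; multiply by 3! = 6 to get 8.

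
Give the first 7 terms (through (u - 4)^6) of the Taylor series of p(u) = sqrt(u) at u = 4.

-21*(u - 4)^6/2097152 + 7*(u - 4)^5/131072 - 5*(u - 4)^4/16384 + (u - 4)^3/512 - (u - 4)^2/64 + (u - 4)/4 + 2

Differentiate repeatedly and evaluate at the center.
[(u - 4)^0] = 2;  [(u - 4)^1] = 1/4;  [(u - 4)^2] = -1/64;  [(u - 4)^3] = 1/512;  [(u - 4)^4] = -5/16384;  [(u - 4)^5] = 7/131072;  [(u - 4)^6] = -21/2097152.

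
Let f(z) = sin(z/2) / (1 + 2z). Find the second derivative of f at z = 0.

-2

Multiply the two series term by term and collect like powers.
The coefficient of z^2 in the expansion is -1, so f′′(0) = 2! * (-1) = -2.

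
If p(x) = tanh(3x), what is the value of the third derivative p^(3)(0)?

Use the known series and substitute for the argument.
From the series, [x^3] p = -9; multiply by 3! = 6 to get -54.

-54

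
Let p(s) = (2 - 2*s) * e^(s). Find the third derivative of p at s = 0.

-4

Shift and add copies of the series according to the polynomial's terms.
From the series, [s^3] p = -2/3; multiply by 3! = 6 to get -4.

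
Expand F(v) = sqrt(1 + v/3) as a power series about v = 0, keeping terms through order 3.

F(0) = 1
F′(0) = 1/6
F′′(0) = -1/36
F′′′(0) = 1/72

v^3/432 - v^2/72 + v/6 + 1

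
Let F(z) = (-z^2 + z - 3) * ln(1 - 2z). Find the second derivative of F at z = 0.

8

Multiply each power in the prefactor through the base expansion.
From the series, [z^2] F = 4; multiply by 2! = 2 to get 8.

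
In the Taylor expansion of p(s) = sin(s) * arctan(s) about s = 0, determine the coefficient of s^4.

Take the Cauchy product of the two expansions.
p(0) = 0
p′(0) = 0
p′′(0) = 2
p′′′(0) = 0
p^(4)(0) = -12
Then c_k = p^(k)(0)/k! gives each Taylor coefficient.

-1/2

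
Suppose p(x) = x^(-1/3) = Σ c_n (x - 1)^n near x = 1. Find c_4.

[(x - 1)^0] = 1;  [(x - 1)^1] = -1/3;  [(x - 1)^2] = 2/9;  [(x - 1)^3] = -14/81;  [(x - 1)^4] = 35/243.

35/243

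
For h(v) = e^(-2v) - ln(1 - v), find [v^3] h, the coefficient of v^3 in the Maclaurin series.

Combine the two series term by term.
h(0) = 1
h′(0) = -1
h′′(0) = 5
h′′′(0) = -6
So c_3 = h′′′(0)/3! = -1.

-1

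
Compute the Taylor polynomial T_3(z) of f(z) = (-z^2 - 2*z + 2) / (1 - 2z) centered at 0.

Shift and add copies of the series according to the polynomial's terms.
f(0) = 2
f′(0) = 2
f′′(0) = 6
f′′′(0) = 36

6*z^3 + 3*z^2 + 2*z + 2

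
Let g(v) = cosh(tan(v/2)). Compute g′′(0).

1/4

Compose series: expand the inner function first, then feed it into the outer expansion.
The coefficient of v^2 in the expansion is 1/8, so g′′(0) = 2! * (1/8) = 1/4.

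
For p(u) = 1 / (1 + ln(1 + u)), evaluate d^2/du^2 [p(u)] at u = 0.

3

Use the geometric series for the reciprocal, then substitute.
From the series, [u^2] p = 3/2; multiply by 2! = 2 to get 3.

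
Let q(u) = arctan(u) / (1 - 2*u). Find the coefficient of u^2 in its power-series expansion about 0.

2

Expand 1/(denominator) as a geometric series and multiply by the numerator's series.
q(0) = 0
q′(0) = 1
q′′(0) = 4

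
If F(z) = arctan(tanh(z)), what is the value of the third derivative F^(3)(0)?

Compose series: expand the inner function first, then feed it into the outer expansion.
The coefficient of z^3 in the expansion is -2/3, so F′′′(0) = 3! * (-2/3) = -4.

-4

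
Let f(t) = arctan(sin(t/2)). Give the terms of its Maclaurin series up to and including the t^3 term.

-t^3/16 + t/2

Compose series: expand the inner function first, then feed it into the outer expansion.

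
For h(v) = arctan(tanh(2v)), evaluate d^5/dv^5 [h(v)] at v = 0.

Let u equal the inner series; expand the outer function in u and truncate.
From the series, [v^5] h = 64/3; multiply by 5! = 120 to get 2560.

2560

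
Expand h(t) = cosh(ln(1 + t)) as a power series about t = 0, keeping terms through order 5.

-t^5/2 + t^4/2 - t^3/2 + t^2/2 + 1

Substitute the inner expansion into the outer series and collect powers.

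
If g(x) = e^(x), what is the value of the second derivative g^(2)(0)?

Differentiate repeatedly and evaluate at the center.
The coefficient of x^2 in the expansion is 1/2, so g′′(0) = 2! * (1/2) = 1.

1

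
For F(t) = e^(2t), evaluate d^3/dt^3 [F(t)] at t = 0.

8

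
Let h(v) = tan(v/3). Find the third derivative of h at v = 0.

The coefficient of v^3 in the expansion is 1/81, so h′′′(0) = 3! * (1/81) = 2/27.

2/27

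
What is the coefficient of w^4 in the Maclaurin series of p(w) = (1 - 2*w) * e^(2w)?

Multiply each power in the prefactor through the base expansion.
[w^0] = 1;  [w^1] = 0;  [w^2] = -2;  [w^3] = -8/3;  [w^4] = -2.
So c_4 = p^(4)(0)/4! = -2.

-2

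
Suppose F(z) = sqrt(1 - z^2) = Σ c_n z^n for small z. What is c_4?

-1/8

F(0) = 1
F′(0) = 0
F′′(0) = -1
F′′′(0) = 0
F^(4)(0) = -3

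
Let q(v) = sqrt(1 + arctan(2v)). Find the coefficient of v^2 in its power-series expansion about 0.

Compose series: expand the inner function first, then feed it into the outer expansion.
q(0) = 1
q′(0) = 1
q′′(0) = -1
Then c_k = q^(k)(0)/k! gives each Taylor coefficient.

-1/2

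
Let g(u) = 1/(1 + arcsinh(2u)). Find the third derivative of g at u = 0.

Plug the Maclaurin series of the inner function into that of the outer and collect terms.
The coefficient of u^3 in the expansion is -20/3, so g′′′(0) = 3! * (-20/3) = -40.

-40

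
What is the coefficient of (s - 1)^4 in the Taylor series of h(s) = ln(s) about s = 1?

[(s - 1)^0] = 0;  [(s - 1)^1] = 1;  [(s - 1)^2] = -1/2;  [(s - 1)^3] = 1/3;  [(s - 1)^4] = -1/4.

-1/4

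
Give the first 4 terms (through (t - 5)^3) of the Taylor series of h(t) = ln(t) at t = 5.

(t - 5)^3/375 - (t - 5)^2/50 + (t - 5)/5 + ln(5)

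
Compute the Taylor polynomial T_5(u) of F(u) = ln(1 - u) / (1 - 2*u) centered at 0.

-661*u^5/30 - 131*u^4/12 - 16*u^3/3 - 5*u^2/2 - u

Use 1/(1 - r) = Σ r^k on the denominator, then take the Cauchy product.
F(0) = 0
F′(0) = -1
F′′(0) = -5
F′′′(0) = -32
F^(4)(0) = -262
F^(5)(0) = -2644
Dividing each by k! gives the coefficients c_0, ..., c_5.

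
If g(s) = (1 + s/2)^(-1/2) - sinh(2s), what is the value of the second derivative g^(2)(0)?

3/16

Combine the two series term by term.
From the series, [s^2] g = 3/32; multiply by 2! = 2 to get 3/16.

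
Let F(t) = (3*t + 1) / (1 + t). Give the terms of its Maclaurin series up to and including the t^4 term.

Distribute the polynomial across the series and collect like powers.
[t^0] = 1;  [t^1] = 2;  [t^2] = -2;  [t^3] = 2;  [t^4] = -2.

-2*t^4 + 2*t^3 - 2*t^2 + 2*t + 1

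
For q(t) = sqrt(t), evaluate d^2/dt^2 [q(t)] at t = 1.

-1/4

From the series, [(t - 1)^2] q = -1/8; multiply by 2! = 2 to get -1/4.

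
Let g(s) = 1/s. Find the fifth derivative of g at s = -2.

Differentiate repeatedly and evaluate at the center.
The coefficient of (s + 2)^5 in the expansion is -1/64, so g^(5)(-2) = 5! * (-1/64) = -15/8.

-15/8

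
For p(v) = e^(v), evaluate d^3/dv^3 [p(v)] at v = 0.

From the series, [v^3] p = 1/6; multiply by 3! = 6 to get 1.

1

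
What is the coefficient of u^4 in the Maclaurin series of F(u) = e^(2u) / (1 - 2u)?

Expand each factor separately, then convolve coefficients.
[u^0] = 1;  [u^1] = 4;  [u^2] = 10;  [u^3] = 64/3;  [u^4] = 130/3.
So c_4 = F^(4)(0)/4! = 130/3.

130/3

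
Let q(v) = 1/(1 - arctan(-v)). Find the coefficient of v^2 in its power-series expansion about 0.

Let u equal the inner series; expand the outer function in u and truncate.
[v^0] = 1;  [v^1] = -1;  [v^2] = 1.

1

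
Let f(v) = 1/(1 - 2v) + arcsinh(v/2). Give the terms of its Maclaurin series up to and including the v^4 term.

16*v^4 + 383*v^3/48 + 4*v^2 + 5*v/2 + 1

Expand each term separately and add.
[v^0] = 1;  [v^1] = 5/2;  [v^2] = 4;  [v^3] = 383/48;  [v^4] = 16.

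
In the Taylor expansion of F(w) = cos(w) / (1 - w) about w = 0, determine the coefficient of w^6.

Multiply the numerator's expansion by the denominator's geometric series.
[w^0] = 1;  [w^1] = 1;  [w^2] = 1/2;  [w^3] = 1/2;  [w^4] = 13/24;  [w^5] = 13/24;  [w^6] = 389/720.

389/720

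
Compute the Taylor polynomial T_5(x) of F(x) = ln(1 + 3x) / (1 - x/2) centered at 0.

807*x^5/20 - 33*x^4/2 + 15*x^3/2 - 3*x^2 + 3*x

Take the Cauchy product of the two expansions.
[x^0] = 0;  [x^1] = 3;  [x^2] = -3;  [x^3] = 15/2;  [x^4] = -33/2;  [x^5] = 807/20.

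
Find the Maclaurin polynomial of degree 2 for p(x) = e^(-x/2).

x^2/8 - x/2 + 1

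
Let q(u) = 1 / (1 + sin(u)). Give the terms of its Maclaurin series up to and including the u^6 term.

Expand as Σ (-1)^k u^k with u equal to the inner function's series.
[u^0] = 1;  [u^1] = -1;  [u^2] = 1;  [u^3] = -5/6;  [u^4] = 2/3;  [u^5] = -61/120;  [u^6] = 17/45.

17*u^6/45 - 61*u^5/120 + 2*u^4/3 - 5*u^3/6 + u^2 - u + 1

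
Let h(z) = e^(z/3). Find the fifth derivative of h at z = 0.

The coefficient of z^5 in the expansion is 1/29160, so h^(5)(0) = 5! * (1/29160) = 1/243.

1/243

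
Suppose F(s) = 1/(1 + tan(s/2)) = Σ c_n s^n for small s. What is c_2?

Compose series: expand the inner function first, then feed it into the outer expansion.

1/4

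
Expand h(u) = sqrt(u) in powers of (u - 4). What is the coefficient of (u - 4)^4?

-5/16384

Apply the Taylor formula c_k = f^(k)(a)/k!.
So c_4 = h^(4)(4)/4! = -5/16384.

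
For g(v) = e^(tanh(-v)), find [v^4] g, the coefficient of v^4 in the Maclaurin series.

Substitute the inner expansion into the outer series and collect powers.

-7/24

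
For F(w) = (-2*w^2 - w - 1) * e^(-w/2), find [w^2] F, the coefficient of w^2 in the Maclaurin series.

Shift and add copies of the series according to the polynomial's terms.
[w^0] = -1;  [w^1] = -1/2;  [w^2] = -13/8.

-13/8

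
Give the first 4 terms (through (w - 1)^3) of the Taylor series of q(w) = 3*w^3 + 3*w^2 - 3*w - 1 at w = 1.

Apply the Taylor formula c_k = f^(k)(a)/k!.
q(1) = 2
q′(1) = 12
q′′(1) = 24
q′′′(1) = 18

3*(w - 1)^3 + 12*(w - 1)^2 + 12*(w - 1) + 2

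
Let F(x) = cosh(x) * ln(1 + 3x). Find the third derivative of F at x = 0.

63

Expand each factor separately, then convolve coefficients.
The coefficient of x^3 in the expansion is 21/2, so F′′′(0) = 3! * (21/2) = 63.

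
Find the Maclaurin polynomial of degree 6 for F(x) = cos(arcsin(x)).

Plug the Maclaurin series of the inner function into that of the outer and collect terms.
F(0) = 1
F′(0) = 0
F′′(0) = -1
F′′′(0) = 0
F^(4)(0) = -3
F^(5)(0) = 0
F^(6)(0) = -45

-x^6/16 - x^4/8 - x^2/2 + 1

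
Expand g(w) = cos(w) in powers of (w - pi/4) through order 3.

g(pi/4) = sqrt(2)/2
g′(pi/4) = -sqrt(2)/2
g′′(pi/4) = -sqrt(2)/2
g′′′(pi/4) = sqrt(2)/2

sqrt(2)*(w - pi/4)^3/12 - sqrt(2)*(w - pi/4)^2/4 - sqrt(2)*(w - pi/4)/2 + sqrt(2)/2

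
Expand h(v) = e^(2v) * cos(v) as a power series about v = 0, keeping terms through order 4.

Write out both Maclaurin series and multiply, keeping only the needed powers.
h(0) = 1
h′(0) = 2
h′′(0) = 3
h′′′(0) = 2
h^(4)(0) = -7
The Taylor polynomial is Σ h^(k)(0)/k! · v^k.

-7*v^4/24 + v^3/3 + 3*v^2/2 + 2*v + 1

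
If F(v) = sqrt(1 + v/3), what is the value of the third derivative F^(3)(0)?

Differentiate repeatedly and evaluate at the center.
From the series, [v^3] F = 1/432; multiply by 3! = 6 to get 1/72.

1/72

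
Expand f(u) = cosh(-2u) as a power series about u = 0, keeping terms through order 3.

2*u^2 + 1

f(0) = 1
f′(0) = 0
f′′(0) = 4
f′′′(0) = 0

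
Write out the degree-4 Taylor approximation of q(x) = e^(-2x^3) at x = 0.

1 - 2*x^3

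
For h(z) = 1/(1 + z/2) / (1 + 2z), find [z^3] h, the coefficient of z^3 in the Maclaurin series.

-85/8

Multiply the two series term by term and collect like powers.
h(0) = 1
h′(0) = -5/2
h′′(0) = 21/2
h′′′(0) = -255/4
So c_3 = h′′′(0)/3! = -85/8.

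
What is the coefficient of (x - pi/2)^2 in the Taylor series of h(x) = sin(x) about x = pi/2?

h(pi/2) = 1
h′(pi/2) = 0
h′′(pi/2) = -1
Dividing each by k! gives the coefficients c_0, ..., c_2.

-1/2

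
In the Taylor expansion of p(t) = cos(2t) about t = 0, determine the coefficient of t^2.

-2

Apply the Taylor formula c_k = f^(k)(a)/k!.
p(0) = 1
p′(0) = 0
p′′(0) = -4
So c_2 = p′′(0)/2! = -2.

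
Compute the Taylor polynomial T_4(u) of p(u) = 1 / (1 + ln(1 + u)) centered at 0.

Expand as Σ (-1)^k u^k with u equal to the inner function's series.
p(0) = 1
p′(0) = -1
p′′(0) = 3
p′′′(0) = -14
p^(4)(0) = 88

11*u^4/3 - 7*u^3/3 + 3*u^2/2 - u + 1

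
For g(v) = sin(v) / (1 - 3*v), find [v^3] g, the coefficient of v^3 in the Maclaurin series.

53/6

Expand 1/(denominator) as a geometric series and multiply by the numerator's series.
g(0) = 0
g′(0) = 1
g′′(0) = 6
g′′′(0) = 53
Dividing each by k! gives the coefficients c_0, ..., c_3.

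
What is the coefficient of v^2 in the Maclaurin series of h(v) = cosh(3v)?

9/2

[v^0] = 1;  [v^1] = 0;  [v^2] = 9/2.
So c_2 = h′′(0)/2! = 9/2.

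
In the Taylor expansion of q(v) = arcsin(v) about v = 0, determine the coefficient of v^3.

q(0) = 0
q′(0) = 1
q′′(0) = 0
q′′′(0) = 1
Dividing each by k! gives the coefficients c_0, ..., c_3.

1/6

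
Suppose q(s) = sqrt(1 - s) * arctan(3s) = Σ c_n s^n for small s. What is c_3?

-75/8

Write out both Maclaurin series and multiply, keeping only the needed powers.
q(0) = 0
q′(0) = 3
q′′(0) = -3
q′′′(0) = -225/4
Then c_k = q^(k)(0)/k! gives each Taylor coefficient.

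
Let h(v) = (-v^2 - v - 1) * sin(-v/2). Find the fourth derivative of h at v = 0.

Distribute the polynomial across the series and collect like powers.
From the series, [v^4] h = -1/48; multiply by 4! = 24 to get -1/2.

-1/2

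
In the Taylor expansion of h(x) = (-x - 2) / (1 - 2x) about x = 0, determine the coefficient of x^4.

Multiply each power in the prefactor through the base expansion.

-40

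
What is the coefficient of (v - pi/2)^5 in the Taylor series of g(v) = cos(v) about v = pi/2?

-1/120

Compute the successive derivatives at the expansion point and divide by k!.
g(pi/2) = 0
g′(pi/2) = -1
g′′(pi/2) = 0
g′′′(pi/2) = 1
g^(4)(pi/2) = 0
g^(5)(pi/2) = -1
So c_5 = g^(5)(pi/2)/5! = -1/120.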